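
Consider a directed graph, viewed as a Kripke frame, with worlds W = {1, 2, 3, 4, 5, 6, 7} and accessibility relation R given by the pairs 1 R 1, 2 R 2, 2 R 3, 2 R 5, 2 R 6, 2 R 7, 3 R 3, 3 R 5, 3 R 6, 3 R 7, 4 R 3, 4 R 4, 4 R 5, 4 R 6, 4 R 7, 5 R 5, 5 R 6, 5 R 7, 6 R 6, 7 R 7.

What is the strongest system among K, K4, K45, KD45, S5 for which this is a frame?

K4

Transitive (axiom 4): yes — every two-step R-path is closed by a direct edge.
Euclidean (axiom 5): no — 2 R 5 and 2 R 3, but not 5 R 3.
Serial (axiom D): yes — every world has a successor (e.g. 1 R 1).
Reflexive (axiom T): yes — every world is R-related to itself.
So F validates K, K4; K45 would additionally require R to be Euclidean. The strongest is K4.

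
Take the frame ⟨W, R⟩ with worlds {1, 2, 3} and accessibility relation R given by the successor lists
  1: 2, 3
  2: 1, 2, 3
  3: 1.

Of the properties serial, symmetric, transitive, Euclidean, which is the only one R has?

serial

Serial: yes — every world has a successor (e.g. 1 R 2).
Symmetric: no — 2 R 3 but not 3 R 2.
Transitive: no — 3 R 1 and 1 R 2, but not 3 R 2.
Euclidean: no — 1 R 3 and 1 R 2, but not 3 R 2.
Only serial holds.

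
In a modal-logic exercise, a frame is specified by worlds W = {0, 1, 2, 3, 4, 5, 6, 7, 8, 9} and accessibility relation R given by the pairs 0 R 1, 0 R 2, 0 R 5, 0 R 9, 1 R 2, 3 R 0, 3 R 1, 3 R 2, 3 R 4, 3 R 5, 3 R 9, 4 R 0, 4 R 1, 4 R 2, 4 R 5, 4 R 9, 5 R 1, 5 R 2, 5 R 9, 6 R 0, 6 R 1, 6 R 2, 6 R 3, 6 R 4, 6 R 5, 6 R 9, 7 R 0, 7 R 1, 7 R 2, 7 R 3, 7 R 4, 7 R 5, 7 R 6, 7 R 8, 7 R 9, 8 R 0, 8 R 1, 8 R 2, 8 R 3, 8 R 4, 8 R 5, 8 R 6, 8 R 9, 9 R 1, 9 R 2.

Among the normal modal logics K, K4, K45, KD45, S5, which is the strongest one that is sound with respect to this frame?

Transitive (axiom 4): yes — every two-step R-path is closed by a direct edge.
Euclidean (axiom 5): no — 0 R 1 and 0 R 5, but not 1 R 5.
Serial (axiom D): no — 2 has no R-successor.
Reflexive (axiom T): no — 0 is not related to itself.
So F validates K, K4; K45 would additionally require R to be Euclidean. The strongest is K4.

K4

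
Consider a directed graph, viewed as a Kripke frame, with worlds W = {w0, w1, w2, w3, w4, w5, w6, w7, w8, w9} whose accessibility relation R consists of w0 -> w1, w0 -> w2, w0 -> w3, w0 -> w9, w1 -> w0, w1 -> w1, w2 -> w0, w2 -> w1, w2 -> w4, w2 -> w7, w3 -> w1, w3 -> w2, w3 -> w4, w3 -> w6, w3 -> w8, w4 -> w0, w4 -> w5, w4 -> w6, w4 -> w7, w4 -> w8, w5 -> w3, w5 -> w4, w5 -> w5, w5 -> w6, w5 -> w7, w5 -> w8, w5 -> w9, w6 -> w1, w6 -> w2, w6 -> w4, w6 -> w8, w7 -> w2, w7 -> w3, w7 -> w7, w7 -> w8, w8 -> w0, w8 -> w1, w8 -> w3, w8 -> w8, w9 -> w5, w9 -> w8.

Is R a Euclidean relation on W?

Euclidean: no — w0 R w1 and w0 R w2, but not w1 R w2.

No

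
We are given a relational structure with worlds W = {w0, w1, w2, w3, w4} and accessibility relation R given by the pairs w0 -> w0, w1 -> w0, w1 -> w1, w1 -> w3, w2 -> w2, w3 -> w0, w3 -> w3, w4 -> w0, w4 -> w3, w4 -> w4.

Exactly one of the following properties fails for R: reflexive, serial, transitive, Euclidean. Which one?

Reflexive: yes — every world is R-related to itself.
Serial: yes — every world has a successor (e.g. w0 R w0).
Transitive: yes — every two-step R-path is closed by a direct edge.
Euclidean: no — w1 R w0 and w1 R w3, but not w0 R w3.
Only Euclidean fails.

Euclidean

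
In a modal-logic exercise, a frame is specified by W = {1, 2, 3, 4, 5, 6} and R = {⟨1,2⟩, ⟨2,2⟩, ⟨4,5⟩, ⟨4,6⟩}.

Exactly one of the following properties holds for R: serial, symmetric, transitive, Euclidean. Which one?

transitive

Serial: no — 3 has no R-successor.
Symmetric: no — 1 R 2 but not 2 R 1.
Transitive: yes — every two-step R-path is closed by a direct edge.
Euclidean: no — 4 R 5 and 4 R 6, but not 5 R 6.
Only transitive holds.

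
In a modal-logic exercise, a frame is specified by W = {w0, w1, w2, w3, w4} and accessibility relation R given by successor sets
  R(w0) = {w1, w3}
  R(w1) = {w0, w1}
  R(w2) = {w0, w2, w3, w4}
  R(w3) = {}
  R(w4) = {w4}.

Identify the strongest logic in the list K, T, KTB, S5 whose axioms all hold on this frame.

Reflexive (axiom T): no — w0 is not related to itself.
Symmetric (axiom B): no — w0 R w3 but not w3 R w0.
Euclidean (axiom 5): no — w0 R w1 and w0 R w3, but not w1 R w3.
So F validates K; T would additionally require R to be reflexive. The strongest is K.

K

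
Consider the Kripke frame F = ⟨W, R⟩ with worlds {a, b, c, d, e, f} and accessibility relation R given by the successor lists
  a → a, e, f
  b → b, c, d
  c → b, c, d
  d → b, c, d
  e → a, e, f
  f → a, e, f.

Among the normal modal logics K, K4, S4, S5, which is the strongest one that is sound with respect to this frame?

S5

Transitive (axiom 4): yes — every two-step R-path is closed by a direct edge.
Reflexive (axiom T): yes — every world is R-related to itself.
Euclidean (axiom 5): yes — any two successors of a common world are R-related.
So F validates K, K4, S4, S5. The strongest is S5.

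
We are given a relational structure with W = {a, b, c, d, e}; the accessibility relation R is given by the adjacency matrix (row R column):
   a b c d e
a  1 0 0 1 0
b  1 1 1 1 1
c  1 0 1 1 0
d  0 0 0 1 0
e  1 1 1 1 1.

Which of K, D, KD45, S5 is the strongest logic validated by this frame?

D

Serial (axiom D): yes — every world has a successor (e.g. a R a).
Euclidean (axiom 5): no — b R a and b R c, but not a R c.
Transitive (axiom 4): yes — every two-step R-path is closed by a direct edge.
Reflexive (axiom T): yes — every world is R-related to itself.
So F validates K, D; KD45 would additionally require R to be Euclidean. The strongest is D.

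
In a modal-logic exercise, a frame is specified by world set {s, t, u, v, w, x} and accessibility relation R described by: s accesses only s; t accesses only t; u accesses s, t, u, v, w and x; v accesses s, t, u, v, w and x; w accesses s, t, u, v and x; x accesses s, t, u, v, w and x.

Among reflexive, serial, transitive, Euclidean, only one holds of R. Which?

Reflexive: no — w is not related to itself.
Serial: yes — every world has a successor (e.g. s R s).
Transitive: no — w R u and u R w, but not w R w.
Euclidean: no — u R s and u R t, but not s R t.
Only serial holds.

serial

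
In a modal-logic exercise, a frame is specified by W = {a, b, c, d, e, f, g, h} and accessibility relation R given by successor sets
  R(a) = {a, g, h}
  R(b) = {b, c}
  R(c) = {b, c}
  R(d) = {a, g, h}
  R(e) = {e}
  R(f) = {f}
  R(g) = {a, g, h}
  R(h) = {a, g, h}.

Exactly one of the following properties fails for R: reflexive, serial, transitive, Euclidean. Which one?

Reflexive: no — d is not related to itself.
Serial: yes — every world has a successor (e.g. a R a).
Transitive: yes — every two-step R-path is closed by a direct edge.
Euclidean: yes — any two successors of a common world are R-related.
Only reflexive fails.

reflexive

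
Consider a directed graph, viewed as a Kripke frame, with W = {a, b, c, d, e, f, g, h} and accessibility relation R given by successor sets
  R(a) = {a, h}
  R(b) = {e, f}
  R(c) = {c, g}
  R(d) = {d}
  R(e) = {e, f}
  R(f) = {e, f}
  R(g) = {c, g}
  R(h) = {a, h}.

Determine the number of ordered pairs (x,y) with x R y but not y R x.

2

Enumerating: (b,e), (b,f).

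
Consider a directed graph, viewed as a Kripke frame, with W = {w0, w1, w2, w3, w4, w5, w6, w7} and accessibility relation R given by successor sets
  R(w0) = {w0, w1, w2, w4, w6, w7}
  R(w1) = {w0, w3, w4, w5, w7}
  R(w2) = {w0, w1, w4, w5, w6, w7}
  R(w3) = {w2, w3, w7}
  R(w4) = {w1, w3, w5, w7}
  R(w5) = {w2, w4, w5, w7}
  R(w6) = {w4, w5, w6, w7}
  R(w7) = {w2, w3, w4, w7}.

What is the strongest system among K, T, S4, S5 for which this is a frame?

K

Reflexive (axiom T): no — w1 is not related to itself.
Transitive (axiom 4): no — w0 R w1 and w1 R w3, but not w0 R w3.
Euclidean (axiom 5): no — w0 R w1 and w0 R w2, but not w1 R w2.
So F validates K; T would additionally require R to be reflexive. The strongest is K.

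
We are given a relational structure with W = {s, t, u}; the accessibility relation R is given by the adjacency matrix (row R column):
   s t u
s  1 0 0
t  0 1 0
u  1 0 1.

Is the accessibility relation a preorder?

Yes

Reflexive: yes — every world is R-related to itself.
Transitive: yes — every two-step R-path is closed by a direct edge.
So R is a preorder.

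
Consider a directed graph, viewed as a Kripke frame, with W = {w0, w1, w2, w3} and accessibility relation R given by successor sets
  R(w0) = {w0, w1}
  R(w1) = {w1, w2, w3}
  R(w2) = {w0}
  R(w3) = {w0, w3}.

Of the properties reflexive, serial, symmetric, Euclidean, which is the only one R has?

serial

Reflexive: no — w2 is not related to itself.
Serial: yes — every world has a successor (e.g. w0 R w0).
Symmetric: no — w0 R w1 but not w1 R w0.
Euclidean: no — w1 R w2 and w1 R w3, but not w2 R w3.
Only serial holds.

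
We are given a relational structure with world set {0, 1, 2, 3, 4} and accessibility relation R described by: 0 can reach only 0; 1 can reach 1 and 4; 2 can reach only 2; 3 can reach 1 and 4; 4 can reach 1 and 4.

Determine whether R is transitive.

Yes

Transitive: yes — every two-step R-path is closed by a direct edge.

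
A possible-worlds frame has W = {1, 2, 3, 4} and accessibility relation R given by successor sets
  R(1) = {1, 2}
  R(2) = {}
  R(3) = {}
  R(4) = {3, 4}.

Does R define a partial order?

Reflexive: no — 2 is not related to itself.
Transitive: yes — every two-step R-path is closed by a direct edge.
Antisymmetric: yes — no distinct pair is related both ways.
So R is not a partial order.

No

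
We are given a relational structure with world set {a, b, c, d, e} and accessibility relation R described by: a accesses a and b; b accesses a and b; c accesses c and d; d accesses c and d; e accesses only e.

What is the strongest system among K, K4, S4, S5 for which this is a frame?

S5

Transitive (axiom 4): yes — every two-step R-path is closed by a direct edge.
Reflexive (axiom T): yes — every world is R-related to itself.
Euclidean (axiom 5): yes — any two successors of a common world are R-related.
So F validates K, K4, S4, S5. The strongest is S5.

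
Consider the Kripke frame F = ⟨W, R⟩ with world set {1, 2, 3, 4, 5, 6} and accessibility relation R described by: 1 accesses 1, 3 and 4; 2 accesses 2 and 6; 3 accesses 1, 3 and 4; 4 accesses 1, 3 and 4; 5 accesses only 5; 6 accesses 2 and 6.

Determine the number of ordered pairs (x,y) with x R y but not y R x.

R is symmetric; there are no such tuples.

0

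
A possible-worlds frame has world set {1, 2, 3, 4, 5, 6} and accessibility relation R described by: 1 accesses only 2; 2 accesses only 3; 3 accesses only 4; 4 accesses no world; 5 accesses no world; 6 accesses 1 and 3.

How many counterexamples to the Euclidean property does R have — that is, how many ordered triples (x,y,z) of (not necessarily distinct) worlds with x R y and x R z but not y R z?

7

Enumerating: (1,2,2), (2,3,3), (3,4,4), (6,1,1), (6,1,3), (6,3,1), (6,3,3).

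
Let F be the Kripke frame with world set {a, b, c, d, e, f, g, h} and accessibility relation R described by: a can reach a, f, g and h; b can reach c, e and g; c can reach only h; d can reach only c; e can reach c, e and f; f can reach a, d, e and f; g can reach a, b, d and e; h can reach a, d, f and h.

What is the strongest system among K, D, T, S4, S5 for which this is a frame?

D

Serial (axiom D): yes — every world has a successor (e.g. a R a).
Reflexive (axiom T): no — b is not related to itself.
Transitive (axiom 4): no — a R f and f R d, but not a R d.
Euclidean (axiom 5): no — a R f and a R g, but not f R g.
So F validates K, D; T would additionally require R to be reflexive. The strongest is D.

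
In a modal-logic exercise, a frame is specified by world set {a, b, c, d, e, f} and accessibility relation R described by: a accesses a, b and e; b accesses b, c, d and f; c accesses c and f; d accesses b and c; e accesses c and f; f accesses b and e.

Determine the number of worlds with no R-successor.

R is serial; there are no such worlds.

0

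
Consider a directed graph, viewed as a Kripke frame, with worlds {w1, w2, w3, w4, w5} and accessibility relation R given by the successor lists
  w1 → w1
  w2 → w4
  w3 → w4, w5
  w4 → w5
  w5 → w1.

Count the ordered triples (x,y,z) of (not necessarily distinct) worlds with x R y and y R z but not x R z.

3

Enumerating: (w2,w4,w5), (w3,w5,w1), (w4,w5,w1).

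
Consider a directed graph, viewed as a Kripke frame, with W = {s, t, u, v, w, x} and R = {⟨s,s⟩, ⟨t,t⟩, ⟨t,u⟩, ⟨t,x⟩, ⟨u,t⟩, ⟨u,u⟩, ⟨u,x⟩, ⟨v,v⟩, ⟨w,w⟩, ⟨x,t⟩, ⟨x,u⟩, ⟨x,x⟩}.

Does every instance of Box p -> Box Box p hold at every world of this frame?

The schema 4 characterises exactly the transitive frames.
Transitive: yes — every two-step R-path is closed by a direct edge.

Yes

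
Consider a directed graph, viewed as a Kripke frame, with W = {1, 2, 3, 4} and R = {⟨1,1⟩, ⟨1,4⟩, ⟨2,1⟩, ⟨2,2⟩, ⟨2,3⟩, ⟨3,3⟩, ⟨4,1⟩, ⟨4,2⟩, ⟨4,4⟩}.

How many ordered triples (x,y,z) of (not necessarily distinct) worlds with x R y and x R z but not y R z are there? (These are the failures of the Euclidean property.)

Enumerating: (2,1,2), (2,1,3), (2,3,1), (2,3,2), (4,1,2), (4,2,4).

6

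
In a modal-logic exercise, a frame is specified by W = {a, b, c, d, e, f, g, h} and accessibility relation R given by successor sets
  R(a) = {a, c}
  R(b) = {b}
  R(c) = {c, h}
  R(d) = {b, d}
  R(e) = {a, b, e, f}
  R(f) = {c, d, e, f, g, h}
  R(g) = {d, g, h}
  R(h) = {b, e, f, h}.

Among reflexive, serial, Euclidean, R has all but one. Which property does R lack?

Reflexive: yes — every world is R-related to itself.
Serial: yes — every world has a successor (e.g. a R a).
Euclidean: no — e R a and e R b, but not a R b.
Only Euclidean fails.

Euclidean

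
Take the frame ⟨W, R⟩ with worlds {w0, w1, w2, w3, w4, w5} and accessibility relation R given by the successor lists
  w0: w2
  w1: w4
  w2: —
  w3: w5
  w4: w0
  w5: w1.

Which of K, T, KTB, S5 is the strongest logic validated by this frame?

Reflexive (axiom T): no — w0 is not related to itself.
Symmetric (axiom B): no — w0 R w2 but not w2 R w0.
Euclidean (axiom 5): no — w0 R w2 and w0 R w2, but not w2 R w2.
So F validates K; T would additionally require R to be reflexive. The strongest is K.

K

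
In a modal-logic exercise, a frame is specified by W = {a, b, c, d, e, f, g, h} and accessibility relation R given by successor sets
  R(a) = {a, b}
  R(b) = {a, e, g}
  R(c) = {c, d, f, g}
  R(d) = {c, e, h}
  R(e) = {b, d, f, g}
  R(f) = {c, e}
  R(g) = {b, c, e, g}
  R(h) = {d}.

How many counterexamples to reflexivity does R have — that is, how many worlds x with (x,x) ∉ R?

5

Enumerating: b, d, e, f, h.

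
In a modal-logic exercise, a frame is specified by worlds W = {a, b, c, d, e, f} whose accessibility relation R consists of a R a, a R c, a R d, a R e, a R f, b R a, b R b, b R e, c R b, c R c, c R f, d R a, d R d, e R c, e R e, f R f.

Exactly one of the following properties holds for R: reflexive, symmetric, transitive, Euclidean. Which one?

reflexive

Reflexive: yes — every world is R-related to itself.
Symmetric: no — a R c but not c R a.
Transitive: no — a R c and c R b, but not a R b.
Euclidean: no — a R c and a R d, but not c R d.
Only reflexive holds.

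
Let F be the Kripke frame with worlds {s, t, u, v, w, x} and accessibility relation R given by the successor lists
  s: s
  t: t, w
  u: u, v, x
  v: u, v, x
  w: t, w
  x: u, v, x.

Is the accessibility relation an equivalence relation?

Reflexive: yes — every world is R-related to itself.
Symmetric: yes — every pair in R has its reverse in R.
Transitive: yes — every two-step R-path is closed by a direct edge.
So R is an equivalence relation.

Yes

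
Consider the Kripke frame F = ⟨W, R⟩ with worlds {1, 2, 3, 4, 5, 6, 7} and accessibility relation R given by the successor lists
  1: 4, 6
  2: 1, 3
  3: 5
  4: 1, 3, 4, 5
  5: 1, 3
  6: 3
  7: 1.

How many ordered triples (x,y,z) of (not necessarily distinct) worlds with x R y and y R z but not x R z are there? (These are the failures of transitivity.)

16

Enumerating: (1,4,1), (1,4,3), (1,4,5), (1,6,3), (2,1,4), (2,1,6), (2,3,5), (3,5,1), (3,5,3), (4,1,6), (5,1,4), (5,1,6), (5,3,5), (6,3,5), (7,1,4), (7,1,6).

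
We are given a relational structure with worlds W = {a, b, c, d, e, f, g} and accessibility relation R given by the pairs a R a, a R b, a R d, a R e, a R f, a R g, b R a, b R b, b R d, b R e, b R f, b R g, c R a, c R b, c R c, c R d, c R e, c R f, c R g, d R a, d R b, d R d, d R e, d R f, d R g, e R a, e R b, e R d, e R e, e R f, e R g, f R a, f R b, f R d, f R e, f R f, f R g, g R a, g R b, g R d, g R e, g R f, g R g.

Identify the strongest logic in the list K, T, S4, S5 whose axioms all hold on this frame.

Reflexive (axiom T): yes — every world is R-related to itself.
Transitive (axiom 4): yes — every two-step R-path is closed by a direct edge.
Euclidean (axiom 5): no — c R a and c R c, but not a R c.
So F validates K, T, S4; S5 would additionally require R to be Euclidean. The strongest is S4.

S4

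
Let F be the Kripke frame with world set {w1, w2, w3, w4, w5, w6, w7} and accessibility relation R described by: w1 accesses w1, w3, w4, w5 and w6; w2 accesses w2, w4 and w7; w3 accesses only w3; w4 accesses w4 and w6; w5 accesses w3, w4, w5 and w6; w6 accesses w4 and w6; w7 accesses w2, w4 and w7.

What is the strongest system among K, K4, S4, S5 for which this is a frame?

Transitive (axiom 4): no — w2 R w4 and w4 R w6, but not w2 R w6.
Reflexive (axiom T): yes — every world is R-related to itself.
Euclidean (axiom 5): no — w1 R w3 and w1 R w4, but not w3 R w4.
So F validates K; K4 would additionally require R to be transitive. The strongest is K.

K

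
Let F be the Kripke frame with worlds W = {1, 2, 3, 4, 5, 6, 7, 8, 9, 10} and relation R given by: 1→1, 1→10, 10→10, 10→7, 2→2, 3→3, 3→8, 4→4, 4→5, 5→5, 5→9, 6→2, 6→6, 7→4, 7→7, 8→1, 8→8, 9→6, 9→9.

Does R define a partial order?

Reflexive: yes — every world is R-related to itself.
Transitive: no — 1 R 10 and 10 R 7, but not 1 R 7.
Antisymmetric: yes — no distinct pair is related both ways.
So R is not a partial order.

No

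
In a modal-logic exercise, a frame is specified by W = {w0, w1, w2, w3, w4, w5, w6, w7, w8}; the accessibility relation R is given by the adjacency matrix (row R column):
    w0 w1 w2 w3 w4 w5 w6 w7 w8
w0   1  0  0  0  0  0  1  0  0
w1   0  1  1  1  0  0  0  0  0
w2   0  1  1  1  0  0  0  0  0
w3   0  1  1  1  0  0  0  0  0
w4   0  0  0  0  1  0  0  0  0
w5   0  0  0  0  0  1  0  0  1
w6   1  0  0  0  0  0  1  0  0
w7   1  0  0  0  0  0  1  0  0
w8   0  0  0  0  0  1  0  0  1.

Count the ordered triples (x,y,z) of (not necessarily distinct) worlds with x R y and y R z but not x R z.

0

R is transitive; there are no such tuples.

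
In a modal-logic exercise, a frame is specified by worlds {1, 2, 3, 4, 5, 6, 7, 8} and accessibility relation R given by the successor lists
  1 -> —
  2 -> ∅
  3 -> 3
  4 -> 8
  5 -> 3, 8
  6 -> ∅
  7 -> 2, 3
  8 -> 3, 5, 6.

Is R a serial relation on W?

No

Serial: no — 1 has no R-successor.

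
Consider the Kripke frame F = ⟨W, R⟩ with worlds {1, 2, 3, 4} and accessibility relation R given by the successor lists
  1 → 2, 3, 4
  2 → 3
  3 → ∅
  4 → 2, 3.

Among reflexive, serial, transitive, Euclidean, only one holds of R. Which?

transitive

Reflexive: no — 1 is not related to itself.
Serial: no — 3 has no R-successor.
Transitive: yes — every two-step R-path is closed by a direct edge.
Euclidean: no — 1 R 2 and 1 R 4, but not 2 R 4.
Only transitive holds.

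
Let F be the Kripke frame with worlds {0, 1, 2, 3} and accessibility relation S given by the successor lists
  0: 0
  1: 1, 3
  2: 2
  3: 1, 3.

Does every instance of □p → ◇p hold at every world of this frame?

Axiom D corresponds to the accessibility relation being serial.
Serial: yes — every world has a successor (e.g. 0 S 0).

Yes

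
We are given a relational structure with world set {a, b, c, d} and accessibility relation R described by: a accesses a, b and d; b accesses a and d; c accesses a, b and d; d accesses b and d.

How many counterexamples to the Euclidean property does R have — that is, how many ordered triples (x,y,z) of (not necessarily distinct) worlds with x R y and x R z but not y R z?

6

Enumerating: (a,b,b), (a,d,a), (b,d,a), (c,b,b), (c,d,a), (d,b,b).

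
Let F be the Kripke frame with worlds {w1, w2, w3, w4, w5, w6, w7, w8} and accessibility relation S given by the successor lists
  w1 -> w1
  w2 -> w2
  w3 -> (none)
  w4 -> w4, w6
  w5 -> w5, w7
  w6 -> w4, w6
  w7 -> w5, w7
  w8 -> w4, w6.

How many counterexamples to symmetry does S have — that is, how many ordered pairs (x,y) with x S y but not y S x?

2

Enumerating: (w8,w4), (w8,w6).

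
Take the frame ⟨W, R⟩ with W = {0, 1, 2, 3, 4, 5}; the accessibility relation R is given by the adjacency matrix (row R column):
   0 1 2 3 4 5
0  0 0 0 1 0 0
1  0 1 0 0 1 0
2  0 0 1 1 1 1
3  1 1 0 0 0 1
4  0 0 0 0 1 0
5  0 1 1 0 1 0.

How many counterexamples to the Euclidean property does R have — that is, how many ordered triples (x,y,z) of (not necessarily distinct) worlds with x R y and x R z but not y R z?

21

Enumerating: (0,3,3), (1,4,1), (2,3,2), (2,3,3), (2,3,4), (2,4,2), (2,4,3), (2,4,5), (2,5,3), (2,5,5), (3,0,0), (3,0,1), … and 9 more.
Total: 21.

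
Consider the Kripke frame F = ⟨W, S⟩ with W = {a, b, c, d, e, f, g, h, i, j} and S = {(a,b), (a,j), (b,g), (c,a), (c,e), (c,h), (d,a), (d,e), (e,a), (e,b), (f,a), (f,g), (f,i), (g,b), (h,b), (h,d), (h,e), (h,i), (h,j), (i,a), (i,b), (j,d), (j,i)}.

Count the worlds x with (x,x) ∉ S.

10

Enumerating: a, b, c, d, e, f, g, h, i, j.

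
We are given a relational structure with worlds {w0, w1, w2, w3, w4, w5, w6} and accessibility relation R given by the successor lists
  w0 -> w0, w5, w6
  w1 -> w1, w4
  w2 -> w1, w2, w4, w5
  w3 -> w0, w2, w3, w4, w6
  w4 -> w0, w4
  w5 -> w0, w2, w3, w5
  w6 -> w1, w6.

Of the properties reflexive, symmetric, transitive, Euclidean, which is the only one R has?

Reflexive: yes — every world is R-related to itself.
Symmetric: no — w0 R w6 but not w6 R w0.
Transitive: no — w0 R w5 and w5 R w2, but not w0 R w2.
Euclidean: no — w0 R w5 and w0 R w6, but not w5 R w6.
Only reflexive holds.

reflexive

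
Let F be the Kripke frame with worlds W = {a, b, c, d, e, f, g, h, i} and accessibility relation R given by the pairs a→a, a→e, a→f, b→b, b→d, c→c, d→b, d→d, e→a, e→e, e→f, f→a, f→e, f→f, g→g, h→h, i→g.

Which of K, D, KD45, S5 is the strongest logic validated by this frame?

KD45

Serial (axiom D): yes — every world has a successor (e.g. a R a).
Euclidean (axiom 5): yes — any two successors of a common world are R-related.
Transitive (axiom 4): yes — every two-step R-path is closed by a direct edge.
Reflexive (axiom T): no — i is not related to itself.
So F validates K, D, KD45; S5 would additionally require R to be reflexive. The strongest is KD45.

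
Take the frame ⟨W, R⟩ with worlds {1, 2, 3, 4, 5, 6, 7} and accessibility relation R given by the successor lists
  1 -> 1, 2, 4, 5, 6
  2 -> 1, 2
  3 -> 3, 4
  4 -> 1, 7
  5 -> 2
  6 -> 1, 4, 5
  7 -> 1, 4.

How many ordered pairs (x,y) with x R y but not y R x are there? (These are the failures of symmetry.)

6

Enumerating: (1,5), (3,4), (5,2), (6,4), (6,5), (7,1).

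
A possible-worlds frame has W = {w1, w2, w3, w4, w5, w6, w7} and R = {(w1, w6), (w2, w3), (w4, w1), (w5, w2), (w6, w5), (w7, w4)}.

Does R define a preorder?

Reflexive: no — w1 is not related to itself.
Transitive: no — w1 R w6 and w6 R w5, but not w1 R w5.
So R is not a preorder.

No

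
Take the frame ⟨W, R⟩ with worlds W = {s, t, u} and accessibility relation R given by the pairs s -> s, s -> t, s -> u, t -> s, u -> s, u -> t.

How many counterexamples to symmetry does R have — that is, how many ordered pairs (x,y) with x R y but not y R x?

Enumerating: (u,t).

1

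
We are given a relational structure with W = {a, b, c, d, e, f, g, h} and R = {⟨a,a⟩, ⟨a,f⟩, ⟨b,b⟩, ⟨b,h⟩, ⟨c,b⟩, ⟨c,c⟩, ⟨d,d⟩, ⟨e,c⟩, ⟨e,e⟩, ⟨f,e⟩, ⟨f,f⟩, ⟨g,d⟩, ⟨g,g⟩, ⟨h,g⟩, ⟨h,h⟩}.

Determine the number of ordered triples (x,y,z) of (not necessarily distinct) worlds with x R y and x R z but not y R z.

Enumerating: (a,f,a), (b,h,b), (c,b,c), (e,c,e), (f,e,f), (g,d,g), (h,g,h).

7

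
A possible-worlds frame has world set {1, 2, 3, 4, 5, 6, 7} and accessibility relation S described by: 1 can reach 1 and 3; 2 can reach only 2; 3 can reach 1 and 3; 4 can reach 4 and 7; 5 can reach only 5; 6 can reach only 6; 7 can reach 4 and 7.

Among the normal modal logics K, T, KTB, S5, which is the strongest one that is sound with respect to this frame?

Reflexive (axiom T): yes — every world is S-related to itself.
Symmetric (axiom B): yes — every pair in S has its reverse in S.
Euclidean (axiom 5): yes — any two successors of a common world are S-related.
So F validates K, T, KTB, S5. The strongest is S5.

S5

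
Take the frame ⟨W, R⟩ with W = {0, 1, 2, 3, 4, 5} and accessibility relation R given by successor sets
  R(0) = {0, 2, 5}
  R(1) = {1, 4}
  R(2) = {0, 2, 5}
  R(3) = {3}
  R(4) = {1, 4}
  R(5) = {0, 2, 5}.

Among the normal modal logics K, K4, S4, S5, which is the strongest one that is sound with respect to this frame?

S5

Transitive (axiom 4): yes — every two-step R-path is closed by a direct edge.
Reflexive (axiom T): yes — every world is R-related to itself.
Euclidean (axiom 5): yes — any two successors of a common world are R-related.
So F validates K, K4, S4, S5. The strongest is S5.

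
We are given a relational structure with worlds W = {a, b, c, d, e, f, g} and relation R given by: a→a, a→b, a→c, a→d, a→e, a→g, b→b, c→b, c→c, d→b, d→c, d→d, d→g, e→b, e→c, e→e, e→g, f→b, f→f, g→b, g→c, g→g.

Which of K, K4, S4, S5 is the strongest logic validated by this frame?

S4

Transitive (axiom 4): yes — every two-step R-path is closed by a direct edge.
Reflexive (axiom T): yes — every world is R-related to itself.
Euclidean (axiom 5): no — a R b and a R c, but not b R c.
So F validates K, K4, S4; S5 would additionally require R to be Euclidean. The strongest is S4.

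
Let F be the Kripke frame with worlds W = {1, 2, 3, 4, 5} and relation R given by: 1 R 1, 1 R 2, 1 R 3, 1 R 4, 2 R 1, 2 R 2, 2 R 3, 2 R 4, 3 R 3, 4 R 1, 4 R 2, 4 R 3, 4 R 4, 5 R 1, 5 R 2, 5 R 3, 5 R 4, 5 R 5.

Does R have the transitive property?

Transitive: yes — every two-step R-path is closed by a direct edge.

Yes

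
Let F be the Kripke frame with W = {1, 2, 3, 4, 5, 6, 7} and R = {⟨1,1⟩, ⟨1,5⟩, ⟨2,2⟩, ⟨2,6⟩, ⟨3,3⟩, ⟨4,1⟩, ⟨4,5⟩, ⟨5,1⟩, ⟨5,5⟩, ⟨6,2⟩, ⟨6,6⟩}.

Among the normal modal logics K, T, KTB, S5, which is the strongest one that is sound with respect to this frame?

Reflexive (axiom T): no — 4 is not related to itself.
Symmetric (axiom B): no — 4 R 1 but not 1 R 4.
Euclidean (axiom 5): yes — any two successors of a common world are R-related.
So F validates K; T would additionally require R to be reflexive. The strongest is K.

K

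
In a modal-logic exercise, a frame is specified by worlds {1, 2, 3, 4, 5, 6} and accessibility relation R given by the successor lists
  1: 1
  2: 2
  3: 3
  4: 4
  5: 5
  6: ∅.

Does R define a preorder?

No

Reflexive: no — 6 is not related to itself.
Transitive: yes — every two-step R-path is closed by a direct edge.
So R is not a preorder.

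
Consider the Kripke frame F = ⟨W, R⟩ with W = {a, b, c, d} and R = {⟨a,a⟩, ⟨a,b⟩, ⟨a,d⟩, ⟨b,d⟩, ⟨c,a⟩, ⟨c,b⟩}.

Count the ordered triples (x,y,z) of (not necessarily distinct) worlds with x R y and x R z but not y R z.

Enumerating: (a,b,a), (a,b,b), (a,d,a), (a,d,b), (a,d,d), (b,d,d), (c,b,a), (c,b,b).

8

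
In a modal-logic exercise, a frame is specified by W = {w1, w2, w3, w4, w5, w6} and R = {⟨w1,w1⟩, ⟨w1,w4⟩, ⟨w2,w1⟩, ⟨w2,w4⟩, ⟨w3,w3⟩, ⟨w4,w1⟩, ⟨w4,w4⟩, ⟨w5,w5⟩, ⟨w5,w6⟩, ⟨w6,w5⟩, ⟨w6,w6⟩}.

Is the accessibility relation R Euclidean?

Euclidean: yes — any two successors of a common world are R-related.

Yes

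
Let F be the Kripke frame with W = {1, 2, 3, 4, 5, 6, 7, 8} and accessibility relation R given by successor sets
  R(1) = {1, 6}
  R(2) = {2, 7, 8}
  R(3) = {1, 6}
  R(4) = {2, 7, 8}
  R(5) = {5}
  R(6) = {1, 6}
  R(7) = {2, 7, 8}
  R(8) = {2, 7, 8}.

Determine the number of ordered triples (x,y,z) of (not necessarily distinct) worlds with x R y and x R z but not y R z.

0

R is Euclidean; there are no such tuples.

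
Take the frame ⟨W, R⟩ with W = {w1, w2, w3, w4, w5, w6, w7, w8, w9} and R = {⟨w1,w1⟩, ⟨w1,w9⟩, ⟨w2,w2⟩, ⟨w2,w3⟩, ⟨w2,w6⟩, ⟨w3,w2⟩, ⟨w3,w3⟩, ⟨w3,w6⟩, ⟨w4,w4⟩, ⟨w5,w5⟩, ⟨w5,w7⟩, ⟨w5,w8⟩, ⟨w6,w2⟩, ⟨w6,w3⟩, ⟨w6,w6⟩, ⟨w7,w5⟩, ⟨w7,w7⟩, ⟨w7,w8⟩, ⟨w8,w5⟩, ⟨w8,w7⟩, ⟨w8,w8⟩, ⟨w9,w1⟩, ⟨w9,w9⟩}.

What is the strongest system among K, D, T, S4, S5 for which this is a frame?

S5

Serial (axiom D): yes — every world has a successor (e.g. w1 R w1).
Reflexive (axiom T): yes — every world is R-related to itself.
Transitive (axiom 4): yes — every two-step R-path is closed by a direct edge.
Euclidean (axiom 5): yes — any two successors of a common world are R-related.
So F validates K, D, T, S4, S5. The strongest is S5.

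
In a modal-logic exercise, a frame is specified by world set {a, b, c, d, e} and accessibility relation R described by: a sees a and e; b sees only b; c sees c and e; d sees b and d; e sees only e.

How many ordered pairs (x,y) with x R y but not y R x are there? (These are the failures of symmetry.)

3

Enumerating: (a,e), (c,e), (d,b).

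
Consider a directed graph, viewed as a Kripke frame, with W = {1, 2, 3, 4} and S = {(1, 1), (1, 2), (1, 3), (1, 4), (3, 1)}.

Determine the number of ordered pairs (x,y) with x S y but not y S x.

Enumerating: (1,2), (1,4).

2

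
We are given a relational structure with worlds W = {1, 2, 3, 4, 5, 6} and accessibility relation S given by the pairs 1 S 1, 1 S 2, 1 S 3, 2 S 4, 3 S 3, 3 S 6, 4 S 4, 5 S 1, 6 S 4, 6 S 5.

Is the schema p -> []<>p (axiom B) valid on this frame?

No

Axiom B corresponds to the accessibility relation being symmetric.
Symmetric: no — 1 S 2 but not 2 S 1.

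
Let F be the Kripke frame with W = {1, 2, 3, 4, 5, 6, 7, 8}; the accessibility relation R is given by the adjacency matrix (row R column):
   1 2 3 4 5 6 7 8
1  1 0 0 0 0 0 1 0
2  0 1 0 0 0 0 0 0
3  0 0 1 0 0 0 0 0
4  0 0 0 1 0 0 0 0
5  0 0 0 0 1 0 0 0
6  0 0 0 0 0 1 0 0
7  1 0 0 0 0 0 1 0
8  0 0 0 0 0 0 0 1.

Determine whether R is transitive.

Yes

Transitive: yes — every two-step R-path is closed by a direct edge.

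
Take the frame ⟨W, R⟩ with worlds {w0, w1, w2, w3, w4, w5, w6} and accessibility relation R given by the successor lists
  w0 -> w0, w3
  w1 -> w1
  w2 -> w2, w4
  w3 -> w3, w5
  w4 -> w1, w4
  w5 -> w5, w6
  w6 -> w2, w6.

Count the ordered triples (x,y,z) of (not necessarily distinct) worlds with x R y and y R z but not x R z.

Enumerating: (w0,w3,w5), (w2,w4,w1), (w3,w5,w6), (w5,w6,w2), (w6,w2,w4).

5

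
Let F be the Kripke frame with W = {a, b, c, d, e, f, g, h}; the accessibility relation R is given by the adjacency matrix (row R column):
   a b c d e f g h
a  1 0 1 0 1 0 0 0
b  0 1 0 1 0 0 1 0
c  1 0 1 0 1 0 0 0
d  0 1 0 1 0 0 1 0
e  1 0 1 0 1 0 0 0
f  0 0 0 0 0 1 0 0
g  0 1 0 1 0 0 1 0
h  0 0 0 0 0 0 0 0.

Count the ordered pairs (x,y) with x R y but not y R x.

R is symmetric; there are no such tuples.

0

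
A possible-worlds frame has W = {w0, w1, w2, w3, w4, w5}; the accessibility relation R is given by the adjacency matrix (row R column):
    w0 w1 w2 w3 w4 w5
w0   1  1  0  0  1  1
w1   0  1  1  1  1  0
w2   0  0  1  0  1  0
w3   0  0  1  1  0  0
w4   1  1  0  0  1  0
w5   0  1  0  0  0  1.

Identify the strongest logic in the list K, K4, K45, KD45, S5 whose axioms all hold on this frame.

Transitive (axiom 4): no — w0 R w1 and w1 R w2, but not w0 R w2.
Euclidean (axiom 5): no — w0 R w1 and w0 R w5, but not w1 R w5.
Serial (axiom D): yes — every world has a successor (e.g. w0 R w0).
Reflexive (axiom T): yes — every world is R-related to itself.
So F validates K; K4 would additionally require R to be transitive. The strongest is K.

K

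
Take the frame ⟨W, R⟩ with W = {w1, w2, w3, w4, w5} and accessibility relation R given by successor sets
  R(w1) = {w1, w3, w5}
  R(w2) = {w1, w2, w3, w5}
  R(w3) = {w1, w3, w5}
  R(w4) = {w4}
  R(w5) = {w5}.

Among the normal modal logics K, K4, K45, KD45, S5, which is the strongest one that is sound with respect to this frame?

Transitive (axiom 4): yes — every two-step R-path is closed by a direct edge.
Euclidean (axiom 5): no — w1 R w5 and w1 R w3, but not w5 R w3.
Serial (axiom D): yes — every world has a successor (e.g. w1 R w1).
Reflexive (axiom T): yes — every world is R-related to itself.
So F validates K, K4; K45 would additionally require R to be Euclidean. The strongest is K4.

K4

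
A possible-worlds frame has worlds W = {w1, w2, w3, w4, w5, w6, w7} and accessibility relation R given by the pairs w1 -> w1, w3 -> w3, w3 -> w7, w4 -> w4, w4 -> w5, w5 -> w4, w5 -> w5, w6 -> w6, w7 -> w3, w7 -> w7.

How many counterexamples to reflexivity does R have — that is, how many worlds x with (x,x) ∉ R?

1

Enumerating: w2.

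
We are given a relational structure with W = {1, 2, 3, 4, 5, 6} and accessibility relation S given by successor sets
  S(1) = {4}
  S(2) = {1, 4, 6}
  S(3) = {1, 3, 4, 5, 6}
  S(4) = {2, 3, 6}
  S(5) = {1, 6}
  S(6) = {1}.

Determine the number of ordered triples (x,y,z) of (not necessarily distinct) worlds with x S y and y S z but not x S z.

Enumerating: (1,4,2), (1,4,3), (1,4,6), (2,4,2), (2,4,3), (3,4,2), (4,2,1), (4,2,4), (4,3,1), (4,3,4), (4,3,5), (4,6,1), (5,1,4), (6,1,4).

14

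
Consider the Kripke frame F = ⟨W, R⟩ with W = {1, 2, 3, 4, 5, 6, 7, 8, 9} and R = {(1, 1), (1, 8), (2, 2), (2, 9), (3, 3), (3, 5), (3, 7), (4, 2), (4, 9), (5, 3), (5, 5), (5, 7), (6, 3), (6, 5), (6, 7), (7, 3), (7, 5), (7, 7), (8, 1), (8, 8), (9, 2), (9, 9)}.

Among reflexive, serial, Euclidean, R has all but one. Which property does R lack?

Reflexive: no — 4 is not related to itself.
Serial: yes — every world has a successor (e.g. 1 R 1).
Euclidean: yes — any two successors of a common world are R-related.
Only reflexive fails.

reflexive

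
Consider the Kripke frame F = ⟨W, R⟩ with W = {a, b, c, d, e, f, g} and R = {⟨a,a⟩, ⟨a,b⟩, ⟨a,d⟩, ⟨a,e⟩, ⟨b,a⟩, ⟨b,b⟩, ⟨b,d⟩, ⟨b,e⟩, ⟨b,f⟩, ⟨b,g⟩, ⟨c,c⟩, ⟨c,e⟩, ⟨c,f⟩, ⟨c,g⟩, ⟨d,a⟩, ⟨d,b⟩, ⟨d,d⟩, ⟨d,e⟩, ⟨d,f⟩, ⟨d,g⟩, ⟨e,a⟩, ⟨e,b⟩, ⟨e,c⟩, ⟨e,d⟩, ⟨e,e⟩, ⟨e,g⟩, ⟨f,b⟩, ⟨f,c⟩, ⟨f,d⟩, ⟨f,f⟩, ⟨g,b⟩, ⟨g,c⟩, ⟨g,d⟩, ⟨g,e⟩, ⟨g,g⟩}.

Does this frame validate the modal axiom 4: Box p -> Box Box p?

Axiom 4 corresponds to the accessibility relation being transitive.
Transitive: no — a R b and b R f, but not a R f.

No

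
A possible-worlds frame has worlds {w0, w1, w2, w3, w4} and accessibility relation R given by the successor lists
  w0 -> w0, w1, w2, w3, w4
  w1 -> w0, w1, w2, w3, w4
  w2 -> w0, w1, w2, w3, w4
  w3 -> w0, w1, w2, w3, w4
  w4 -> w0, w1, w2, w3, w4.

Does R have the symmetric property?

Yes

Symmetric: yes — every pair in R has its reverse in R.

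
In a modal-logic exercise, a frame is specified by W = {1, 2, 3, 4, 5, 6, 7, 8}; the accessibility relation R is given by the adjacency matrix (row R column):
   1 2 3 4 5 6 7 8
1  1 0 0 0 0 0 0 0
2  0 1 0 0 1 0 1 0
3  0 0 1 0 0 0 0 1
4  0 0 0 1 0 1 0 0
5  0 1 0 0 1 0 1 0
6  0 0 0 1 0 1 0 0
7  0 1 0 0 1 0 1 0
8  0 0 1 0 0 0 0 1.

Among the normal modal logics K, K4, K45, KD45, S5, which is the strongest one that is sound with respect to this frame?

Transitive (axiom 4): yes — every two-step R-path is closed by a direct edge.
Euclidean (axiom 5): yes — any two successors of a common world are R-related.
Serial (axiom D): yes — every world has a successor (e.g. 1 R 1).
Reflexive (axiom T): yes — every world is R-related to itself.
So F validates K, K4, K45, KD45, S5. The strongest is S5.

S5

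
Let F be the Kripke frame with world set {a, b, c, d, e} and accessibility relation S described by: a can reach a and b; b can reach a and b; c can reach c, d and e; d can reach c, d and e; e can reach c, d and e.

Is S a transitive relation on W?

Transitive: yes — every two-step S-path is closed by a direct edge.

Yes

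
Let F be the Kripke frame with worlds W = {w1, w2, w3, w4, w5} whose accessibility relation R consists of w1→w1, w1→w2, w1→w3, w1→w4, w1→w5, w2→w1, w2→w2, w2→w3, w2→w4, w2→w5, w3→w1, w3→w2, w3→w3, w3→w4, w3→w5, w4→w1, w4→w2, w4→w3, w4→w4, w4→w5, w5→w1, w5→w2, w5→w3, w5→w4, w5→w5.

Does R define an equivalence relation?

Reflexive: yes — every world is R-related to itself.
Symmetric: yes — every pair in R has its reverse in R.
Transitive: yes — every two-step R-path is closed by a direct edge.
So R is an equivalence relation.

Yes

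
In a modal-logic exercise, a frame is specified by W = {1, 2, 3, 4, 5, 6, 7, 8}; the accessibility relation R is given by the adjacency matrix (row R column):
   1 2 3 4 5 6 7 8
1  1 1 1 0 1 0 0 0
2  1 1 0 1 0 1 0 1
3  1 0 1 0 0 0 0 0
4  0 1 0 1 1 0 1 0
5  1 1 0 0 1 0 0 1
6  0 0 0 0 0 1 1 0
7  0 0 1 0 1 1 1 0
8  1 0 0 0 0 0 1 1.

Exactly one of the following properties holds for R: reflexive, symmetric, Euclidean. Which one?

reflexive

Reflexive: yes — every world is R-related to itself.
Symmetric: no — 2 R 6 but not 6 R 2.
Euclidean: no — 1 R 2 and 1 R 3, but not 2 R 3.
Only reflexive holds.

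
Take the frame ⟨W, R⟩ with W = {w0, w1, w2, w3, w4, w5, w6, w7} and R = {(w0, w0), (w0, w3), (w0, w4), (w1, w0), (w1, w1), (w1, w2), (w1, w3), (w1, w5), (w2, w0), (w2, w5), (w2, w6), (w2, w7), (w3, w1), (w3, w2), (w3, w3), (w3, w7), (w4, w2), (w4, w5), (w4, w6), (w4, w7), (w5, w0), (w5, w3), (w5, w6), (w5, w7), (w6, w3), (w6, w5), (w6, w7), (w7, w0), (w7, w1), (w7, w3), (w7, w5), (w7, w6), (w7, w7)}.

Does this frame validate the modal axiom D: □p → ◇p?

Yes

The schema D characterises exactly the serial frames.
Serial: yes — every world has a successor (e.g. w0 R w0).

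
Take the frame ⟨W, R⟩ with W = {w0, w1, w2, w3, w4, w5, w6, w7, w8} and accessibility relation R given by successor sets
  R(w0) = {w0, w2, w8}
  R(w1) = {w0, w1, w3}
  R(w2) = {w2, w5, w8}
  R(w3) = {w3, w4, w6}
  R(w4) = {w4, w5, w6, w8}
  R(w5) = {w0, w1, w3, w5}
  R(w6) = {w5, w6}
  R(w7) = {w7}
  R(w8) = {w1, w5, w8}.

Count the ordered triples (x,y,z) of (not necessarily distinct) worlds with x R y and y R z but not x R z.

Enumerating: (w0,w2,w5), (w0,w8,w1), (w0,w8,w5), (w1,w0,w2), (w1,w0,w8), (w1,w3,w4), (w1,w3,w6), (w2,w5,w0), (w2,w5,w1), (w2,w5,w3), (w2,w8,w1), (w3,w4,w5), … and 17 more.
Total: 29.

29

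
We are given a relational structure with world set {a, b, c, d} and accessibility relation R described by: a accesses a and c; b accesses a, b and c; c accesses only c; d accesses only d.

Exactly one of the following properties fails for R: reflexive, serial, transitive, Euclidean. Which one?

Reflexive: yes — every world is R-related to itself.
Serial: yes — every world has a successor (e.g. a R a).
Transitive: yes — every two-step R-path is closed by a direct edge.
Euclidean: no — b R c and b R a, but not c R a.
Only Euclidean fails.

Euclidean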